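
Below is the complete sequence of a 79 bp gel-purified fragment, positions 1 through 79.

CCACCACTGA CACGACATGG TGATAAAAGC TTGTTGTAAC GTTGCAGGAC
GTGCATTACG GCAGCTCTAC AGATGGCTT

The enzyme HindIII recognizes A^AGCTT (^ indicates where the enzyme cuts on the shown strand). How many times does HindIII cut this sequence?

AAGCTT occurs starting at position 27.
HindIII cuts at 1 site.

1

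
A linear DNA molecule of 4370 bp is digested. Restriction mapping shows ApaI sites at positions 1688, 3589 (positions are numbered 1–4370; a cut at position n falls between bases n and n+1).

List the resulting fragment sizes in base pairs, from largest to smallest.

Linear molecule, 2 cuts → 3 fragments:
  1688 − 0 = 1688 bp
  3589 − 1688 = 1901 bp
  4370 − 3589 = 781 bp
Sorted largest to smallest: 1901, 1688, 781 bp.

1901, 1688, 781 bp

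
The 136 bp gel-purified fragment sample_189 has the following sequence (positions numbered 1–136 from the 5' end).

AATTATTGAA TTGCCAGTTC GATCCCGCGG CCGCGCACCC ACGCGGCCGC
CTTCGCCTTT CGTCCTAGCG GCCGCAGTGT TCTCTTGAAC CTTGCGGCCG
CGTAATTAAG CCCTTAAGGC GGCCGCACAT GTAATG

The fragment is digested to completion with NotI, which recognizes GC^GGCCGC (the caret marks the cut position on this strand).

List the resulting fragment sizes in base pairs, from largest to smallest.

28, 26, 25, 25, 16, 16 bp

NotI sites (GCGGCCGC) start at positions 27, 43, 68, 94, 119.
NotI cuts after base 2 of each site, so after positions 28, 44, 69, 95, 120.
Linear molecule, 5 cuts → 6 fragments:
  1–28 → 28 bp
  29–44 → 16 bp
  45–69 → 25 bp
  70–95 → 26 bp
  96–120 → 25 bp
  121–136 → 16 bp
Sorted largest to smallest: 28, 26, 25, 25, 16, 16 bp.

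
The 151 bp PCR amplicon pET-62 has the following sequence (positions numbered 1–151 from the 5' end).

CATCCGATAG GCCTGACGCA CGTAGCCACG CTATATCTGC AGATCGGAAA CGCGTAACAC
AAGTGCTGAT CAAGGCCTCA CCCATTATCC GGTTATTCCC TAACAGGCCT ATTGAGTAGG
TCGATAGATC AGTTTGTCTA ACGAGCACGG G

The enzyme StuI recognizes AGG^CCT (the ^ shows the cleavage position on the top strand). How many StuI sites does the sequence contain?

3

AGGCCT occurs starting at positions 9, 73, 105.
StuI cuts at 3 sites.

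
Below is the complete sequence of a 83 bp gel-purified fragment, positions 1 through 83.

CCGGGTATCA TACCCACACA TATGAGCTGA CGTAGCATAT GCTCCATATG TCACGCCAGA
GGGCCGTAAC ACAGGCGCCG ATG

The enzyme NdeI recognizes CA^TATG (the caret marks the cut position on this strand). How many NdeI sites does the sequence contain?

CATATG occurs starting at positions 19, 36, 45.
NdeI cuts at 3 sites.

3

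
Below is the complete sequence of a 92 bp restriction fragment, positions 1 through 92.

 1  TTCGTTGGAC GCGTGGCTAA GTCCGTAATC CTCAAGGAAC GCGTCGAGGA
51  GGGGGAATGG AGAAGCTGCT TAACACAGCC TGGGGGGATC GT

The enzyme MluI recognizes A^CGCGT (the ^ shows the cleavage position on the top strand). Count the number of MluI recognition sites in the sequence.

2

ACGCGT occurs starting at positions 9, 39.
MluI cuts at 2 sites.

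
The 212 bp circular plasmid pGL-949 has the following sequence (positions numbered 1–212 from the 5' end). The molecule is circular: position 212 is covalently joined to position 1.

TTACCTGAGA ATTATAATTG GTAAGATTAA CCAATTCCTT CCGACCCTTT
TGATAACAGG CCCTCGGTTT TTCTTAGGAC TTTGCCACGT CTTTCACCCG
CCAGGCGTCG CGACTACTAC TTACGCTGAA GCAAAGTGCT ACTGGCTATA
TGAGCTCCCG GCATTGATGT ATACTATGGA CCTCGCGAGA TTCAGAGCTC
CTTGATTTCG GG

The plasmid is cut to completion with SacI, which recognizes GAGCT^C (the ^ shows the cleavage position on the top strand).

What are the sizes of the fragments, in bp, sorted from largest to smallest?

SacI sites (GAGCTC) start at positions 152, 195.
SacI cuts after base 5 of each site (before the last base), so after positions 156, 199.
Circular molecule, 2 cuts → 2 fragments:
  157–199 → 43 bp
  200–212 then 1–156 → 13 + 156 = 169 bp
Sorted largest to smallest: 169, 43 bp.

169, 43 bp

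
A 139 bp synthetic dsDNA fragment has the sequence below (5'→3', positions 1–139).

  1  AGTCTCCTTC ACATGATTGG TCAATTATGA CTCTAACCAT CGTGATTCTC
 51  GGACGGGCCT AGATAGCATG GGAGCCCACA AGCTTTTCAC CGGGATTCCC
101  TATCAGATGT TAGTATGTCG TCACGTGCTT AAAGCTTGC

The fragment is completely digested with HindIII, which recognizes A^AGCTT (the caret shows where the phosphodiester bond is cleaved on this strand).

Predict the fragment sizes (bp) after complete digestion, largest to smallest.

HindIII sites (AAGCTT) start at positions 80, 132.
HindIII cuts after the first base of each site, so after positions 80, 132.
Linear molecule, 2 cuts → 3 fragments:
  1–80 → 80 bp
  81–132 → 52 bp
  133–139 → 7 bp
Sorted largest to smallest: 80, 52, 7 bp.

80, 52, 7 bp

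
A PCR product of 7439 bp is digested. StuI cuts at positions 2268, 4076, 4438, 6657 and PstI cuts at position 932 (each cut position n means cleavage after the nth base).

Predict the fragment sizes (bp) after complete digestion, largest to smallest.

2219, 1808, 1336, 932, 782, 362 bp

Combined cut positions (sorted): 932, 2268, 4076, 4438, 6657.
Linear molecule, 5 cuts → 6 fragments:
  932 − 0 = 932 bp
  2268 − 932 = 1336 bp
  4076 − 2268 = 1808 bp
  4438 − 4076 = 362 bp
  6657 − 4438 = 2219 bp
  7439 − 6657 = 782 bp
Sorted largest to smallest: 2219, 1808, 1336, 932, 782, 362 bp.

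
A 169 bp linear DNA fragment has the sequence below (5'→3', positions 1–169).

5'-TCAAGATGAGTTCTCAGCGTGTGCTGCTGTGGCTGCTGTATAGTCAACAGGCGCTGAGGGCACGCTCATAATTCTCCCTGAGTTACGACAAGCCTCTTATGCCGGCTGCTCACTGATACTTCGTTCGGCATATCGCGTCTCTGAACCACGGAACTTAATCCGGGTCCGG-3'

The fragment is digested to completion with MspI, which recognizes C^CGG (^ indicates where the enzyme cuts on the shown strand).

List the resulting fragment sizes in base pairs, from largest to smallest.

MspI sites (CCGG) start at positions 102, 160, 166.
MspI cuts after the first base of each site, so after positions 102, 160, 166.
Linear molecule, 3 cuts → 4 fragments:
  1–102 → 102 bp
  103–160 → 58 bp
  161–166 → 6 bp
  167–169 → 3 bp
Sorted largest to smallest: 102, 58, 6, 3 bp.

102, 58, 6, 3 bp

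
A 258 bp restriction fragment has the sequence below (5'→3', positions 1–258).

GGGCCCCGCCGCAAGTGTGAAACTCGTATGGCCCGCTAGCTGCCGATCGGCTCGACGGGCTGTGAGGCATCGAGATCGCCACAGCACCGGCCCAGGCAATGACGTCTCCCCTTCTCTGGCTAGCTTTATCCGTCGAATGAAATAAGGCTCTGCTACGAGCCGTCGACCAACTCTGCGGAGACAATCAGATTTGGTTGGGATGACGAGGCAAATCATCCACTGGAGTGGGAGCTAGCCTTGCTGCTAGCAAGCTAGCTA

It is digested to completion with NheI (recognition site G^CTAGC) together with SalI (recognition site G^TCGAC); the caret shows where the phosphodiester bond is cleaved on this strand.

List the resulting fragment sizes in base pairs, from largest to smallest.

NheI sites (GCTAGC) start at positions 35, 119, 231, 243, 251.
NheI cuts after the first base of each site, so after positions 35, 119, 231, 243, 251.
The SalI site (GTCGAC) starts at position 162.
SalI cuts after the first base of each site, so after position 162.
Combined cut positions: 35, 119, 162, 231, 243, 251.
Linear molecule, 6 cuts → 7 fragments:
  1–35 → 35 bp
  36–119 → 84 bp
  120–162 → 43 bp
  163–231 → 69 bp
  232–243 → 12 bp
  244–251 → 8 bp
  252–258 → 7 bp
Sorted largest to smallest: 84, 69, 43, 35, 12, 8, 7 bp.

84, 69, 43, 35, 12, 8, 7 bp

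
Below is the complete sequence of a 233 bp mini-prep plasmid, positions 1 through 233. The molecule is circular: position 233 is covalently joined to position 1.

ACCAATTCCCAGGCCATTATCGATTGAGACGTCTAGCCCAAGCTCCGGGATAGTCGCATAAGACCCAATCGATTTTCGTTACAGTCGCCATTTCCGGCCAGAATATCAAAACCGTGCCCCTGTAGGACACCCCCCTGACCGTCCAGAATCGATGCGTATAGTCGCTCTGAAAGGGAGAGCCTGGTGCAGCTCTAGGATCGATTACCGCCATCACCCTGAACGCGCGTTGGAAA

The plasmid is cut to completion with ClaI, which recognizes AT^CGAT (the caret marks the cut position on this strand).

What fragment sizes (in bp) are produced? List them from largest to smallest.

ClaI sites (ATCGAT) start at positions 19, 68, 148, 197.
ClaI cuts after base 2 of each site, so after positions 20, 69, 149, 198.
Circular molecule, 4 cuts → 4 fragments:
  21–69 → 49 bp
  70–149 → 80 bp
  150–198 → 49 bp
  199–233 then 1–20 → 35 + 20 = 55 bp
Sorted largest to smallest: 80, 55, 49, 49 bp.

80, 55, 49, 49 bp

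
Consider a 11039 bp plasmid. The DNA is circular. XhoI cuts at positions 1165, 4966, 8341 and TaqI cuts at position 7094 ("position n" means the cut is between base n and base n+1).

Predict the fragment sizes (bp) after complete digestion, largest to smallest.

3863, 3801, 2128, 1247 bp

Combined cut positions (sorted): 1165, 4966, 7094, 8341.
Circular molecule, 4 cuts → 4 fragments:
  4966 − 1165 = 3801 bp
  7094 − 4966 = 2128 bp
  8341 − 7094 = 1247 bp
  wrap: 11039 − 8341 + 1165 = 3863 bp
Sorted largest to smallest: 3863, 3801, 2128, 1247 bp.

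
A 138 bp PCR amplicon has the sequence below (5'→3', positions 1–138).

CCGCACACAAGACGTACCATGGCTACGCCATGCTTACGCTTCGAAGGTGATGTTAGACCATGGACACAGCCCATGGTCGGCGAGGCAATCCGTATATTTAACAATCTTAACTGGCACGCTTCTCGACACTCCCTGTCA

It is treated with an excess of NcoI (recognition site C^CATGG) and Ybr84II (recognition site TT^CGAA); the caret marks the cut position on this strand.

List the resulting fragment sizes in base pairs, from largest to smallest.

67, 24, 17, 17, 13 bp

NcoI sites (CCATGG) start at positions 17, 58, 71.
NcoI cuts after the first base of each site, so after positions 17, 58, 71.
The Ybr84II site (TTCGAA) starts at position 40.
Ybr84II cuts after base 2 of each site, so after position 41.
Combined cut positions: 17, 41, 58, 71.
Linear molecule, 4 cuts → 5 fragments:
  1–17 → 17 bp
  18–41 → 24 bp
  42–58 → 17 bp
  59–71 → 13 bp
  72–138 → 67 bp
Sorted largest to smallest: 67, 24, 17, 17, 13 bp.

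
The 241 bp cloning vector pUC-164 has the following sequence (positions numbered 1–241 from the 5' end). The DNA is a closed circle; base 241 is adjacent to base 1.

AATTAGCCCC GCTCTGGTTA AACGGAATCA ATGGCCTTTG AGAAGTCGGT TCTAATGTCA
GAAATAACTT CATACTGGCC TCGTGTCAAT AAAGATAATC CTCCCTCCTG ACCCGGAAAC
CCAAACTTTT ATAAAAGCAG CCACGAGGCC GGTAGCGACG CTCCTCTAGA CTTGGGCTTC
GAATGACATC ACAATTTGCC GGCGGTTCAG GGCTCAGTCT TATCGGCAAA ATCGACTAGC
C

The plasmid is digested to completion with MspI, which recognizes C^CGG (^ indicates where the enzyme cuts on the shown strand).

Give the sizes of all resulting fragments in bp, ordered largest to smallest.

MspI sites (CCGG) start at positions 113, 149, 199.
MspI cuts after the first base of each site, so after positions 113, 149, 199.
Circular molecule, 3 cuts → 3 fragments:
  114–149 → 36 bp
  150–199 → 50 bp
  200–241 then 1–113 → 42 + 113 = 155 bp
Sorted largest to smallest: 155, 50, 36 bp.

155, 50, 36 bp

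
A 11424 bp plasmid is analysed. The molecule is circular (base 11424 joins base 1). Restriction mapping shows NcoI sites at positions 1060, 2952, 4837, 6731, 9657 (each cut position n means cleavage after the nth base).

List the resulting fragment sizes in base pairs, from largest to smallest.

Circular molecule, 5 cuts → 5 fragments:
  2952 − 1060 = 1892 bp
  4837 − 2952 = 1885 bp
  6731 − 4837 = 1894 bp
  9657 − 6731 = 2926 bp
  wrap: 11424 − 9657 + 1060 = 2827 bp
Sorted largest to smallest: 2926, 2827, 1894, 1892, 1885 bp.

2926, 2827, 1894, 1892, 1885 bp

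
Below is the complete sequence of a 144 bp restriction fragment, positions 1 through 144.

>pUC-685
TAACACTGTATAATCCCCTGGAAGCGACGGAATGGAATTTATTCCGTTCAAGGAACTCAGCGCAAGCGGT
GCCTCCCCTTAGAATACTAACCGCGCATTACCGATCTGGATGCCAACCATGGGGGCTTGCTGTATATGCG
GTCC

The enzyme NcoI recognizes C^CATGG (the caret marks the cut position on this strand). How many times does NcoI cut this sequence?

1

CCATGG occurs starting at position 117.
NcoI cuts at 1 site.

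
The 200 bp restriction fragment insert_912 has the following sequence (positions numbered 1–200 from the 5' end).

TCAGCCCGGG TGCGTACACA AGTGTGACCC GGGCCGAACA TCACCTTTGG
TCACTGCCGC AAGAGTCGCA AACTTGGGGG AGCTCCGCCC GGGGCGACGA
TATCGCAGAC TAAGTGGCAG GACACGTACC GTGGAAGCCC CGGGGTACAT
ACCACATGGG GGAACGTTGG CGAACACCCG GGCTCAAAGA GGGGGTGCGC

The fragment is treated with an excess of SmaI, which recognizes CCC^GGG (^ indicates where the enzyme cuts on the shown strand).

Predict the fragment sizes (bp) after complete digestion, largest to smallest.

60, 51, 38, 23, 21, 7 bp

SmaI sites (CCCGGG) start at positions 5, 28, 88, 139, 177.
SmaI cuts after base 3 of each site, so after positions 7, 30, 90, 141, 179.
Linear molecule, 5 cuts → 6 fragments:
  1–7 → 7 bp
  8–30 → 23 bp
  31–90 → 60 bp
  91–141 → 51 bp
  142–179 → 38 bp
  180–200 → 21 bp
Sorted largest to smallest: 60, 51, 38, 23, 21, 7 bp.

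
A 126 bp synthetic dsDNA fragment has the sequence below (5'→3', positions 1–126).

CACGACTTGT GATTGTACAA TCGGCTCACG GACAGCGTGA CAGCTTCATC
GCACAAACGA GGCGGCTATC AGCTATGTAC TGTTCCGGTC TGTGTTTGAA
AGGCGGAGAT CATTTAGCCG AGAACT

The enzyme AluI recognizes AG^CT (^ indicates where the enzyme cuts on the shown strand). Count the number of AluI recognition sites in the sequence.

2

AGCT occurs starting at positions 42, 71.
AluI cuts at 2 sites.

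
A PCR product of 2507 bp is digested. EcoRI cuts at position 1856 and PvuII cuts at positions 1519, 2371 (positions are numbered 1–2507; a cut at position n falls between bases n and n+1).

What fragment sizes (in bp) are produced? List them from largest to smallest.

1519, 515, 337, 136 bp

Combined cut positions (sorted): 1519, 1856, 2371.
Linear molecule, 3 cuts → 4 fragments:
  1519 − 0 = 1519 bp
  1856 − 1519 = 337 bp
  2371 − 1856 = 515 bp
  2507 − 2371 = 136 bp
Sorted largest to smallest: 1519, 515, 337, 136 bp.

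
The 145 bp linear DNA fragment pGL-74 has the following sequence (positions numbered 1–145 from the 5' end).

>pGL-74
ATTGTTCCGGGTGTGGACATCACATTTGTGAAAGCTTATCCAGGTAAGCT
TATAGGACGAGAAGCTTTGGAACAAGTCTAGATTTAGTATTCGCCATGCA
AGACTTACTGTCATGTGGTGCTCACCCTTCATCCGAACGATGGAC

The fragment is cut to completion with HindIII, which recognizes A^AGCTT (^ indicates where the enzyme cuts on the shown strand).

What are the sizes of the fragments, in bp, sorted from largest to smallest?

83, 32, 16, 14 bp

HindIII sites (AAGCTT) start at positions 32, 46, 62.
HindIII cuts after the first base of each site, so after positions 32, 46, 62.
Linear molecule, 3 cuts → 4 fragments:
  1–32 → 32 bp
  33–46 → 14 bp
  47–62 → 16 bp
  63–145 → 83 bp
Sorted largest to smallest: 83, 32, 16, 14 bp.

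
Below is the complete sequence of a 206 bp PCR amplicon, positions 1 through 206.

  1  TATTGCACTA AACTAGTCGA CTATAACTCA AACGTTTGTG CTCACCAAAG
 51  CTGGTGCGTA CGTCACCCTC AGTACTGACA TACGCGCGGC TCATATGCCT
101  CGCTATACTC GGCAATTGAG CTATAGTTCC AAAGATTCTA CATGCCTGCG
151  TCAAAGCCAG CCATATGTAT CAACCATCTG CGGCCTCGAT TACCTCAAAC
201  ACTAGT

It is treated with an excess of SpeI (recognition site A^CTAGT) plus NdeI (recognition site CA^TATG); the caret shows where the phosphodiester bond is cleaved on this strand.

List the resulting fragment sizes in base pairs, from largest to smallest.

SpeI sites (ACTAGT) start at positions 12, 201.
SpeI cuts after the first base of each site, so after positions 12, 201.
NdeI sites (CATATG) start at positions 92, 162.
NdeI cuts after base 2 of each site, so after positions 93, 163.
Combined cut positions: 12, 93, 163, 201.
Linear molecule, 4 cuts → 5 fragments:
  1–12 → 12 bp
  13–93 → 81 bp
  94–163 → 70 bp
  164–201 → 38 bp
  202–206 → 5 bp
Sorted largest to smallest: 81, 70, 38, 12, 5 bp.

81, 70, 38, 12, 5 bp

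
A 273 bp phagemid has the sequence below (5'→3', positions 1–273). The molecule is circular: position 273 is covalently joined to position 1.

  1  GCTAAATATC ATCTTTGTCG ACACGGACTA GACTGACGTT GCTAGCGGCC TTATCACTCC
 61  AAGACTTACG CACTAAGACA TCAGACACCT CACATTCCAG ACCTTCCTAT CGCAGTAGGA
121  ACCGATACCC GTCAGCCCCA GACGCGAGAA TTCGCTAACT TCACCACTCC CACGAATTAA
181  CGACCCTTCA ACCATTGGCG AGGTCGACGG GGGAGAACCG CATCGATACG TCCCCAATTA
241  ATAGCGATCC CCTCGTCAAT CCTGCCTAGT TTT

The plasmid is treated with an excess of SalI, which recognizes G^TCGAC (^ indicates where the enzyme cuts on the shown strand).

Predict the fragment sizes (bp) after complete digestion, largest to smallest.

SalI sites (GTCGAC) start at positions 17, 203.
SalI cuts after the first base of each site, so after positions 17, 203.
Circular molecule, 2 cuts → 2 fragments:
  18–203 → 186 bp
  204–273 then 1–17 → 70 + 17 = 87 bp
Sorted largest to smallest: 186, 87 bp.

186, 87 bp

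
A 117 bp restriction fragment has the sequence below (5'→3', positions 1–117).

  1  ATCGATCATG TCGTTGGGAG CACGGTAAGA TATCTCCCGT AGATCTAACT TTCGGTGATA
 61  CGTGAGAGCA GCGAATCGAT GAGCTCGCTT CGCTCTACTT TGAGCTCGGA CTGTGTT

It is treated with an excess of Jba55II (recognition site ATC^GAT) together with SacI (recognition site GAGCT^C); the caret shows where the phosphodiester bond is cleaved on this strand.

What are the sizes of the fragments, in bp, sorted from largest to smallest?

74, 21, 11, 8, 3 bp

Jba55II sites (ATCGAT) start at positions 1, 75.
Jba55II cuts after base 3 of each site, so after positions 3, 77.
SacI sites (GAGCTC) start at positions 81, 102.
SacI cuts after base 5 of each site (before the last base), so after positions 85, 106.
Combined cut positions: 3, 77, 85, 106.
Linear molecule, 4 cuts → 5 fragments:
  1–3 → 3 bp
  4–77 → 74 bp
  78–85 → 8 bp
  86–106 → 21 bp
  107–117 → 11 bp
Sorted largest to smallest: 74, 21, 11, 8, 3 bp.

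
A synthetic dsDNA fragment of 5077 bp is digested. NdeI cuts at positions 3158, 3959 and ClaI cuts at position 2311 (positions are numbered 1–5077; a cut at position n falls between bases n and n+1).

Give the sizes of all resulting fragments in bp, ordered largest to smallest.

2311, 1118, 847, 801 bp

Combined cut positions (sorted): 2311, 3158, 3959.
Linear molecule, 3 cuts → 4 fragments:
  2311 − 0 = 2311 bp
  3158 − 2311 = 847 bp
  3959 − 3158 = 801 bp
  5077 − 3959 = 1118 bp
Sorted largest to smallest: 2311, 1118, 847, 801 bp.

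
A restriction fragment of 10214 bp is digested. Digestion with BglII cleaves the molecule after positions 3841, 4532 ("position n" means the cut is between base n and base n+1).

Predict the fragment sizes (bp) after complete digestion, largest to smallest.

5682, 3841, 691 bp

Linear molecule, 2 cuts → 3 fragments:
  3841 − 0 = 3841 bp
  4532 − 3841 = 691 bp
  10214 − 4532 = 5682 bp
Sorted largest to smallest: 5682, 3841, 691 bp.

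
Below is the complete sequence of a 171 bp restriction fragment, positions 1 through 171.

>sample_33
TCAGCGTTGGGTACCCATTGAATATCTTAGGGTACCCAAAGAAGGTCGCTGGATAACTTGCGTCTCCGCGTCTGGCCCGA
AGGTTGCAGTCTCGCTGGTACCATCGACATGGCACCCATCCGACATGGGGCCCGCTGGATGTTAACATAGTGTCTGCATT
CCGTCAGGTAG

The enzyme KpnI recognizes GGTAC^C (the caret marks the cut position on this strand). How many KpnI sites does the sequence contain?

3

GGTACC occurs starting at positions 10, 31, 97.
KpnI cuts at 3 sites.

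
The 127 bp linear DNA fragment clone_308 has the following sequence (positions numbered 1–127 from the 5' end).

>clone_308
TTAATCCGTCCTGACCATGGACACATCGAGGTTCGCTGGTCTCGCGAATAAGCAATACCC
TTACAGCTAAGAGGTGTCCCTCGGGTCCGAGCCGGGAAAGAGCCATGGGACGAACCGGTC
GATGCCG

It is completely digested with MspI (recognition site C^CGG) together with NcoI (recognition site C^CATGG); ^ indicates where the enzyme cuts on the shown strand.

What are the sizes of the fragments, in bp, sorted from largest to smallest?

77, 15, 12, 12, 11 bp

MspI sites (CCGG) start at positions 92, 115.
MspI cuts after the first base of each site, so after positions 92, 115.
NcoI sites (CCATGG) start at positions 15, 103.
NcoI cuts after the first base of each site, so after positions 15, 103.
Combined cut positions: 15, 92, 103, 115.
Linear molecule, 4 cuts → 5 fragments:
  1–15 → 15 bp
  16–92 → 77 bp
  93–103 → 11 bp
  104–115 → 12 bp
  116–127 → 12 bp
Sorted largest to smallest: 77, 15, 12, 12, 11 bp.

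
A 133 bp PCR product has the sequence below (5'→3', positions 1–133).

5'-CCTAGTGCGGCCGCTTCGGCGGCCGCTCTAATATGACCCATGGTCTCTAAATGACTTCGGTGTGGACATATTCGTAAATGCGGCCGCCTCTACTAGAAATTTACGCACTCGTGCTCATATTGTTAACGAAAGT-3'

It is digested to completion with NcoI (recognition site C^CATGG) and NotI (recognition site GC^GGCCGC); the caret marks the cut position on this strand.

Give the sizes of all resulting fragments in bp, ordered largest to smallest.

52, 43, 18, 12, 8 bp

The NcoI site (CCATGG) starts at position 38.
NcoI cuts after the first base of each site, so after position 38.
NotI sites (GCGGCCGC) start at positions 7, 19, 80.
NotI cuts after base 2 of each site, so after positions 8, 20, 81.
Combined cut positions: 8, 20, 38, 81.
Linear molecule, 4 cuts → 5 fragments:
  1–8 → 8 bp
  9–20 → 12 bp
  21–38 → 18 bp
  39–81 → 43 bp
  82–133 → 52 bp
Sorted largest to smallest: 52, 43, 18, 12, 8 bp.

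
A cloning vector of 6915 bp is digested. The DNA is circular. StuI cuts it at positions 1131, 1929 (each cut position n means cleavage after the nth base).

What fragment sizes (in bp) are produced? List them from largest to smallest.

Circular molecule, 2 cuts → 2 fragments:
  1929 − 1131 = 798 bp
  wrap: 6915 − 1929 + 1131 = 6117 bp
Sorted largest to smallest: 6117, 798 bp.

6117, 798 bp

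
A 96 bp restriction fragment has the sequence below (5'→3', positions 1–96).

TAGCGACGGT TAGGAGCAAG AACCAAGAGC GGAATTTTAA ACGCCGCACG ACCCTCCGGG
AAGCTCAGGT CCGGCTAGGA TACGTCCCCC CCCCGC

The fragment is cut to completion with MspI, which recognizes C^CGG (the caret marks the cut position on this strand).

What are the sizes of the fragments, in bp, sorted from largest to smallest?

MspI sites (CCGG) start at positions 56, 71.
MspI cuts after the first base of each site, so after positions 56, 71.
Linear molecule, 2 cuts → 3 fragments:
  1–56 → 56 bp
  57–71 → 15 bp
  72–96 → 25 bp
Sorted largest to smallest: 56, 25, 15 bp.

56, 25, 15 bp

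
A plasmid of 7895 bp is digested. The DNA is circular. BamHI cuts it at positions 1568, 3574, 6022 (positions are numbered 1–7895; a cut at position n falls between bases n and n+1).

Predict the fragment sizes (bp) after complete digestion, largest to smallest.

Circular molecule, 3 cuts → 3 fragments:
  3574 − 1568 = 2006 bp
  6022 − 3574 = 2448 bp
  wrap: 7895 − 6022 + 1568 = 3441 bp
Sorted largest to smallest: 3441, 2448, 2006 bp.

3441, 2448, 2006 bp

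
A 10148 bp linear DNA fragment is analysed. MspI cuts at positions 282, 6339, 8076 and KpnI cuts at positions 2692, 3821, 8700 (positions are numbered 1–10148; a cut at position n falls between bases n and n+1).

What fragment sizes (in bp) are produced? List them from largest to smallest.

2518, 2410, 1737, 1448, 1129, 624, 282 bp

Combined cut positions (sorted): 282, 2692, 3821, 6339, 8076, 8700.
Linear molecule, 6 cuts → 7 fragments:
  282 − 0 = 282 bp
  2692 − 282 = 2410 bp
  3821 − 2692 = 1129 bp
  6339 − 3821 = 2518 bp
  8076 − 6339 = 1737 bp
  8700 − 8076 = 624 bp
  10148 − 8700 = 1448 bp
Sorted largest to smallest: 2518, 2410, 1737, 1448, 1129, 624, 282 bp.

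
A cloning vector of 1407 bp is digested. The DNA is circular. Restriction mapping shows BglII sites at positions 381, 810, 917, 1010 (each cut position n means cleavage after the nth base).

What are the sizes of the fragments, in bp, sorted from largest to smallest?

778, 429, 107, 93 bp

Circular molecule, 4 cuts → 4 fragments:
  810 − 381 = 429 bp
  917 − 810 = 107 bp
  1010 − 917 = 93 bp
  wrap: 1407 − 1010 + 381 = 778 bp
Sorted largest to smallest: 778, 429, 107, 93 bp.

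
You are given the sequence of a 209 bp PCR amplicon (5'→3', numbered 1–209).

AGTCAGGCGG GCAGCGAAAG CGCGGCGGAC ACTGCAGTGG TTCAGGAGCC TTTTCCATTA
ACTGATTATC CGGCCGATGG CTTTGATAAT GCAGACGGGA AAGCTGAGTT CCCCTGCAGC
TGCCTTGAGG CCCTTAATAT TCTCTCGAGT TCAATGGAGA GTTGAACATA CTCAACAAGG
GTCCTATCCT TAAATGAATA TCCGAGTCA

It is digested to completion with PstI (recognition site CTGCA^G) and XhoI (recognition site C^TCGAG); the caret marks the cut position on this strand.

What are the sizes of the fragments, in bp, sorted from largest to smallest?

PstI sites (CTGCAG) start at positions 32, 114.
PstI cuts after base 5 of each site (before the last base), so after positions 36, 118.
The XhoI site (CTCGAG) starts at position 144.
XhoI cuts after the first base of each site, so after position 144.
Combined cut positions: 36, 118, 144.
Linear molecule, 3 cuts → 4 fragments:
  1–36 → 36 bp
  37–118 → 82 bp
  119–144 → 26 bp
  145–209 → 65 bp
Sorted largest to smallest: 82, 65, 36, 26 bp.

82, 65, 36, 26 bp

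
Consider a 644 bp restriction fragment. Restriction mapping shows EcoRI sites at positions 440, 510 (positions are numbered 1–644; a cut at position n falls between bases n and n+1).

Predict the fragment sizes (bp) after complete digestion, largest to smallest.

Linear molecule, 2 cuts → 3 fragments:
  440 − 0 = 440 bp
  510 − 440 = 70 bp
  644 − 510 = 134 bp
Sorted largest to smallest: 440, 134, 70 bp.

440, 134, 70 bp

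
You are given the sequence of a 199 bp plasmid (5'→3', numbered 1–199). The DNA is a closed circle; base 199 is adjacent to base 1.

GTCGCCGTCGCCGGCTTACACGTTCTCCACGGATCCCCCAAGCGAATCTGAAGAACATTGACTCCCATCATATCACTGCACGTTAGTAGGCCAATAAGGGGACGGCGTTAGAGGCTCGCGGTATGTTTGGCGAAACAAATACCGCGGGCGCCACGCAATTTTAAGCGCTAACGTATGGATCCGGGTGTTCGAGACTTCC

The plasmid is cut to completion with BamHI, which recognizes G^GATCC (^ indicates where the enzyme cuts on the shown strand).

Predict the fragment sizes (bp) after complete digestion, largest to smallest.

146, 53 bp

BamHI sites (GGATCC) start at positions 31, 177.
BamHI cuts after the first base of each site, so after positions 31, 177.
Circular molecule, 2 cuts → 2 fragments:
  32–177 → 146 bp
  178–199 then 1–31 → 22 + 31 = 53 bp
Sorted largest to smallest: 146, 53 bp.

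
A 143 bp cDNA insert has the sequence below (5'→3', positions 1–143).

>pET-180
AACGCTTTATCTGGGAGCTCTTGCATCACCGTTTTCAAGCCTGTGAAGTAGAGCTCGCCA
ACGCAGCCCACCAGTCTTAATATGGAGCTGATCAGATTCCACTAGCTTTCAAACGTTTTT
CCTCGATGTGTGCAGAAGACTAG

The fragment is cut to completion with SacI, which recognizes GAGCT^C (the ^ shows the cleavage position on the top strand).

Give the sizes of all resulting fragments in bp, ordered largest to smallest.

88, 36, 19 bp

SacI sites (GAGCTC) start at positions 15, 51.
SacI cuts after base 5 of each site (before the last base), so after positions 19, 55.
Linear molecule, 2 cuts → 3 fragments:
  1–19 → 19 bp
  20–55 → 36 bp
  56–143 → 88 bp
Sorted largest to smallest: 88, 36, 19 bp.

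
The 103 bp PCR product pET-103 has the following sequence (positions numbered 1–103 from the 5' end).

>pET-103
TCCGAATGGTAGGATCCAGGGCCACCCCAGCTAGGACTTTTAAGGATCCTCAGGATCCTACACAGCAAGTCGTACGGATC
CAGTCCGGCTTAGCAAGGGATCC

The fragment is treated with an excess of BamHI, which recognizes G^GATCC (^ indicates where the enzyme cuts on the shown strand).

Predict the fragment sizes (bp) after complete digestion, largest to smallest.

BamHI sites (GGATCC) start at positions 12, 44, 53, 76, 98.
BamHI cuts after the first base of each site, so after positions 12, 44, 53, 76, 98.
Linear molecule, 5 cuts → 6 fragments:
  1–12 → 12 bp
  13–44 → 32 bp
  45–53 → 9 bp
  54–76 → 23 bp
  77–98 → 22 bp
  99–103 → 5 bp
Sorted largest to smallest: 32, 23, 22, 12, 9, 5 bp.

32, 23, 22, 12, 9, 5 bp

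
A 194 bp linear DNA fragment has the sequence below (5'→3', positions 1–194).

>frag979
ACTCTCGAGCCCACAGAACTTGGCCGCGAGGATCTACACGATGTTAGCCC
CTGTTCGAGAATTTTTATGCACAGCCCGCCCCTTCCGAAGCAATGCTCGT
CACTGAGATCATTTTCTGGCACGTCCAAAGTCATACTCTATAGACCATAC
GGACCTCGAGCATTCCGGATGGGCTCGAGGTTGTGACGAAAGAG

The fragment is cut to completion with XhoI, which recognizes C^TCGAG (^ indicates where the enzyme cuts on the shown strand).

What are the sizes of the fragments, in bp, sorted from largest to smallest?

151, 20, 19, 4 bp

XhoI sites (CTCGAG) start at positions 4, 155, 174.
XhoI cuts after the first base of each site, so after positions 4, 155, 174.
Linear molecule, 3 cuts → 4 fragments:
  1–4 → 4 bp
  5–155 → 151 bp
  156–174 → 19 bp
  175–194 → 20 bp
Sorted largest to smallest: 151, 20, 19, 4 bp.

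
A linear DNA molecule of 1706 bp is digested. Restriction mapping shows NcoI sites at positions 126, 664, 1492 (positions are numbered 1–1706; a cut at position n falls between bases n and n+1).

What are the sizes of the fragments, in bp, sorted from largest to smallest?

828, 538, 214, 126 bp

Linear molecule, 3 cuts → 4 fragments:
  126 − 0 = 126 bp
  664 − 126 = 538 bp
  1492 − 664 = 828 bp
  1706 − 1492 = 214 bp
Sorted largest to smallest: 828, 538, 214, 126 bp.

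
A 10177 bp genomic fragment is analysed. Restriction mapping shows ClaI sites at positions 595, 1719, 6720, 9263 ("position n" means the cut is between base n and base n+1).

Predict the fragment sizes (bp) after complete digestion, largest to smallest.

5001, 2543, 1124, 914, 595 bp

Linear molecule, 4 cuts → 5 fragments:
  595 − 0 = 595 bp
  1719 − 595 = 1124 bp
  6720 − 1719 = 5001 bp
  9263 − 6720 = 2543 bp
  10177 − 9263 = 914 bp
Sorted largest to smallest: 5001, 2543, 1124, 914, 595 bp.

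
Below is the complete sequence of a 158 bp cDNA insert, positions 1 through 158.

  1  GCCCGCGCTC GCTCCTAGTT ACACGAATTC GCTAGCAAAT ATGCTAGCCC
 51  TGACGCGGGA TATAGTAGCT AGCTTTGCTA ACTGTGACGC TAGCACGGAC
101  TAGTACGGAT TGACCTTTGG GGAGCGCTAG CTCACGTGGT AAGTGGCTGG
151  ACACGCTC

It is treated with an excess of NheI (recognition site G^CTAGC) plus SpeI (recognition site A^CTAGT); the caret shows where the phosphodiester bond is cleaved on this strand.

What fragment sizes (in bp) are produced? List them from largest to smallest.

32, 31, 27, 25, 21, 12, 10 bp

NheI sites (GCTAGC) start at positions 31, 43, 68, 89, 126.
NheI cuts after the first base of each site, so after positions 31, 43, 68, 89, 126.
The SpeI site (ACTAGT) starts at position 99.
SpeI cuts after the first base of each site, so after position 99.
Combined cut positions: 31, 43, 68, 89, 99, 126.
Linear molecule, 6 cuts → 7 fragments:
  1–31 → 31 bp
  32–43 → 12 bp
  44–68 → 25 bp
  69–89 → 21 bp
  90–99 → 10 bp
  100–126 → 27 bp
  127–158 → 32 bp
Sorted largest to smallest: 32, 31, 27, 25, 21, 12, 10 bp.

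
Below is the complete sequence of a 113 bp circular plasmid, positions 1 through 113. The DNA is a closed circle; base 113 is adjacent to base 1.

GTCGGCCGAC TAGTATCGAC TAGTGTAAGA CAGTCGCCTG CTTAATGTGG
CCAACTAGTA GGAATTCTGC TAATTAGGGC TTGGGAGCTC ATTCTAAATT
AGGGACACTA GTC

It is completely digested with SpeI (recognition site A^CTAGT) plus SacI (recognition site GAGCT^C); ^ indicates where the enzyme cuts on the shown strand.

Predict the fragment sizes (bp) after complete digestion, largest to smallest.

SpeI sites (ACTAGT) start at positions 9, 19, 54, 107.
SpeI cuts after the first base of each site, so after positions 9, 19, 54, 107.
The SacI site (GAGCTC) starts at position 85.
SacI cuts after base 5 of each site (before the last base), so after position 89.
Combined cut positions: 9, 19, 54, 89, 107.
Circular molecule, 5 cuts → 5 fragments:
  10–19 → 10 bp
  20–54 → 35 bp
  55–89 → 35 bp
  90–107 → 18 bp
  108–113 then 1–9 → 6 + 9 = 15 bp
Sorted largest to smallest: 35, 35, 18, 15, 10 bp.

35, 35, 18, 15, 10 bp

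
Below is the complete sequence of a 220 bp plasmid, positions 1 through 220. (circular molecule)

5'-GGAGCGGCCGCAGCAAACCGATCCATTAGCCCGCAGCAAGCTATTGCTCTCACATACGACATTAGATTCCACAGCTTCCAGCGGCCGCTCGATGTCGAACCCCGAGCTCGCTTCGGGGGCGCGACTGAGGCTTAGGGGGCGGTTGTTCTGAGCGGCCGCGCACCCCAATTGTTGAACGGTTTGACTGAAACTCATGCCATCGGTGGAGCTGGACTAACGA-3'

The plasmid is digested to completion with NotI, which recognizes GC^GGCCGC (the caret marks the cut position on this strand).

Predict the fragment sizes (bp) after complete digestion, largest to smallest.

NotI sites (GCGGCCGC) start at positions 4, 81, 152.
NotI cuts after base 2 of each site, so after positions 5, 82, 153.
Circular molecule, 3 cuts → 3 fragments:
  6–82 → 77 bp
  83–153 → 71 bp
  154–220 then 1–5 → 67 + 5 = 72 bp
Sorted largest to smallest: 77, 72, 71 bp.

77, 72, 71 bp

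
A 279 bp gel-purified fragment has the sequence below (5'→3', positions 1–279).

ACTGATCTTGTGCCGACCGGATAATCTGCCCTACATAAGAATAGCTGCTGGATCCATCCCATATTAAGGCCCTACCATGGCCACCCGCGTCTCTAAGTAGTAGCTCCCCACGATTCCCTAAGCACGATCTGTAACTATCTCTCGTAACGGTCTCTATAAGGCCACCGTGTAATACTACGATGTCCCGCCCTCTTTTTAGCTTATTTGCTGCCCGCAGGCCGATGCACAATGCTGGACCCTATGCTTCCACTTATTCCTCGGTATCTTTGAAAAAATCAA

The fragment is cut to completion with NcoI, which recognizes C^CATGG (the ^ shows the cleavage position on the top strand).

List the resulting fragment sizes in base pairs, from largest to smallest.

The NcoI site (CCATGG) starts at position 75.
NcoI cuts after the first base of each site, so after position 75.
Linear molecule, 1 cut → 2 fragments:
  1–75 → 75 bp
  76–279 → 204 bp
Sorted largest to smallest: 204, 75 bp.

204, 75 bp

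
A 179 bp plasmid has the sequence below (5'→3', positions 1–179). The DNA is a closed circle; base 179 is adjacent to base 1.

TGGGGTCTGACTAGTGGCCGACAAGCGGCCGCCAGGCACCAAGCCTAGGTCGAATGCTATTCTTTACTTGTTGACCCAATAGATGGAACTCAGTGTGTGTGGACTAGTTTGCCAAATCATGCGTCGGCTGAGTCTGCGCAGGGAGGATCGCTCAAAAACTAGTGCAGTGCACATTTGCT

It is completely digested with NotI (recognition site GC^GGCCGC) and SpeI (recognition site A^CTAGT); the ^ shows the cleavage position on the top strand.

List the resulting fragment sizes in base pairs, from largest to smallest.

77, 55, 31, 16 bp

The NotI site (GCGGCCGC) starts at position 25.
NotI cuts after base 2 of each site, so after position 26.
SpeI sites (ACTAGT) start at positions 10, 103, 158.
SpeI cuts after the first base of each site, so after positions 10, 103, 158.
Combined cut positions: 10, 26, 103, 158.
Circular molecule, 4 cuts → 4 fragments:
  11–26 → 16 bp
  27–103 → 77 bp
  104–158 → 55 bp
  159–179 then 1–10 → 21 + 10 = 31 bp
Sorted largest to smallest: 77, 55, 31, 16 bp.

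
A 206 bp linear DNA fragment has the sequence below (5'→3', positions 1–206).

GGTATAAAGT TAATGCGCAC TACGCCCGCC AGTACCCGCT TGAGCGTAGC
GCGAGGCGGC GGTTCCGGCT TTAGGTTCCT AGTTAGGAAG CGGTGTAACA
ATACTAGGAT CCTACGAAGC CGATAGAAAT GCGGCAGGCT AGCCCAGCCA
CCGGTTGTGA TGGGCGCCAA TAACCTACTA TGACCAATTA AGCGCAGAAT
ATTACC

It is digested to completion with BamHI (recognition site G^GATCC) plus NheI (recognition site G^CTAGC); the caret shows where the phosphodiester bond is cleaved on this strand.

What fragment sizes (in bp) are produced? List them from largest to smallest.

107, 68, 31 bp

The BamHI site (GGATCC) starts at position 107.
BamHI cuts after the first base of each site, so after position 107.
The NheI site (GCTAGC) starts at position 138.
NheI cuts after the first base of each site, so after position 138.
Combined cut positions: 107, 138.
Linear molecule, 2 cuts → 3 fragments:
  1–107 → 107 bp
  108–138 → 31 bp
  139–206 → 68 bp
Sorted largest to smallest: 107, 68, 31 bp.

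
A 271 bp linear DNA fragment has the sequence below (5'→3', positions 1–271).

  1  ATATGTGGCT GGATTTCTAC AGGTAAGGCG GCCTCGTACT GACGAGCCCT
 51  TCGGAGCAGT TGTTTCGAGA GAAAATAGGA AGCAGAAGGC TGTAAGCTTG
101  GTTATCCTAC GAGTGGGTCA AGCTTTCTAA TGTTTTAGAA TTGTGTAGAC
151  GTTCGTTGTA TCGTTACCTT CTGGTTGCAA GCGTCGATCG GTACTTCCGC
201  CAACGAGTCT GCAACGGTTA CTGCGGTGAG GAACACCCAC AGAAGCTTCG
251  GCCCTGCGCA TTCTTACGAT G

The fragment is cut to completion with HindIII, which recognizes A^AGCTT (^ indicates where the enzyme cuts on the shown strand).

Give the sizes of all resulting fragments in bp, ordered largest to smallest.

HindIII sites (AAGCTT) start at positions 94, 120, 243.
HindIII cuts after the first base of each site, so after positions 94, 120, 243.
Linear molecule, 3 cuts → 4 fragments:
  1–94 → 94 bp
  95–120 → 26 bp
  121–243 → 123 bp
  244–271 → 28 bp
Sorted largest to smallest: 123, 94, 28, 26 bp.

123, 94, 28, 26 bp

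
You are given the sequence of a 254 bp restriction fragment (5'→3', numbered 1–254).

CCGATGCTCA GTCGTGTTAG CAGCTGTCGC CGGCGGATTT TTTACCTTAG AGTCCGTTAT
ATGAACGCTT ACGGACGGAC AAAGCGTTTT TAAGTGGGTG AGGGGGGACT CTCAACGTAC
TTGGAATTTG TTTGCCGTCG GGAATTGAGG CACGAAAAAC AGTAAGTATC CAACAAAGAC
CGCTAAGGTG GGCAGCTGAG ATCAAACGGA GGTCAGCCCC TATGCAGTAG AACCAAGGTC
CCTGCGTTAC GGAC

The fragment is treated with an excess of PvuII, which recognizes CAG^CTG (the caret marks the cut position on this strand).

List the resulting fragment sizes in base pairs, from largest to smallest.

172, 59, 23 bp

PvuII sites (CAGCTG) start at positions 21, 193.
PvuII cuts after base 3 of each site, so after positions 23, 195.
Linear molecule, 2 cuts → 3 fragments:
  1–23 → 23 bp
  24–195 → 172 bp
  196–254 → 59 bp
Sorted largest to smallest: 172, 59, 23 bp.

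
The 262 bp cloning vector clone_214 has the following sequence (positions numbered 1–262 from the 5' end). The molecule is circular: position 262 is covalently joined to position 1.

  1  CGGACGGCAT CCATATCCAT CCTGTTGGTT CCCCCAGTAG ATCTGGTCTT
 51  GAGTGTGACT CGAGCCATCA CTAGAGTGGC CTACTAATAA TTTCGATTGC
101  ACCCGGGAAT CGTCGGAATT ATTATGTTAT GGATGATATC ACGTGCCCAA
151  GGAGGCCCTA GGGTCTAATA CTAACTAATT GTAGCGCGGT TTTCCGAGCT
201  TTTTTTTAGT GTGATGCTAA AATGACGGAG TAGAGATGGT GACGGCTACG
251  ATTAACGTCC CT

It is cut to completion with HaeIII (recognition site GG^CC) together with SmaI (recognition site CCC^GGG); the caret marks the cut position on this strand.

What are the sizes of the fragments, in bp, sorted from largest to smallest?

186, 51, 25 bp

HaeIII sites (GGCC) start at positions 78, 154.
HaeIII cuts after base 2 of each site, so after positions 79, 155.
The SmaI site (CCCGGG) starts at position 102.
SmaI cuts after base 3 of each site, so after position 104.
Combined cut positions: 79, 104, 155.
Circular molecule, 3 cuts → 3 fragments:
  80–104 → 25 bp
  105–155 → 51 bp
  156–262 then 1–79 → 107 + 79 = 186 bp
Sorted largest to smallest: 186, 51, 25 bp.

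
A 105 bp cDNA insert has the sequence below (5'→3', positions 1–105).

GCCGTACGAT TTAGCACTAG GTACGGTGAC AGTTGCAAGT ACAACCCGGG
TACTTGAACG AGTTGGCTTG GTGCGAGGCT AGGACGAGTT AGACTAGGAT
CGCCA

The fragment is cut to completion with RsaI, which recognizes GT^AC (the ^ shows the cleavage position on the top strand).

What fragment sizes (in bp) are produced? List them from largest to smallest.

RsaI sites (GTAC) start at positions 4, 21, 39, 50.
RsaI cuts after base 2 of each site, so after positions 5, 22, 40, 51.
Linear molecule, 4 cuts → 5 fragments:
  1–5 → 5 bp
  6–22 → 17 bp
  23–40 → 18 bp
  41–51 → 11 bp
  52–105 → 54 bp
Sorted largest to smallest: 54, 18, 17, 11, 5 bp.

54, 18, 17, 11, 5 bp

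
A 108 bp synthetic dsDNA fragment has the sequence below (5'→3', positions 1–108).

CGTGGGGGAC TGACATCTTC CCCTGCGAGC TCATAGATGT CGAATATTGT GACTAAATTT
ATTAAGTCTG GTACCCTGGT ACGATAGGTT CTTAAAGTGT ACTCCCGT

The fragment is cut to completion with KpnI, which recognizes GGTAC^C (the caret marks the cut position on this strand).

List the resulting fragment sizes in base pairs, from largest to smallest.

74, 34 bp

The KpnI site (GGTACC) starts at position 70.
KpnI cuts after base 5 of each site (before the last base), so after position 74.
Linear molecule, 1 cut → 2 fragments:
  1–74 → 74 bp
  75–108 → 34 bp
Sorted largest to smallest: 74, 34 bp.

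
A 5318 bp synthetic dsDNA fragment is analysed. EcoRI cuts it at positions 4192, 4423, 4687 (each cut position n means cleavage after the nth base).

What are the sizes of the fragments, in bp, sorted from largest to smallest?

4192, 631, 264, 231 bp

Linear molecule, 3 cuts → 4 fragments:
  4192 − 0 = 4192 bp
  4423 − 4192 = 231 bp
  4687 − 4423 = 264 bp
  5318 − 4687 = 631 bp
Sorted largest to smallest: 4192, 631, 264, 231 bp.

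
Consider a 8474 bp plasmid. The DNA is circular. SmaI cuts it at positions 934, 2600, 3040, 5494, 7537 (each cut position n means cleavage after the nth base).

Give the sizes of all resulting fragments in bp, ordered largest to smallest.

Circular molecule, 5 cuts → 5 fragments:
  2600 − 934 = 1666 bp
  3040 − 2600 = 440 bp
  5494 − 3040 = 2454 bp
  7537 − 5494 = 2043 bp
  wrap: 8474 − 7537 + 934 = 1871 bp
Sorted largest to smallest: 2454, 2043, 1871, 1666, 440 bp.

2454, 2043, 1871, 1666, 440 bp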